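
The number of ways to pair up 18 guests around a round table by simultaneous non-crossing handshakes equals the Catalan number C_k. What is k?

9

Non-crossing handshake pairings of 2n people are counted by C_n; 18 people gives n = 9.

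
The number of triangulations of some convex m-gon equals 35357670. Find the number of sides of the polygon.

18

Triangulations of a convex m-gon are counted by C_{m−2}, and C_16 = 35357670.
So m − 2 = 16, giving m = 18 sides.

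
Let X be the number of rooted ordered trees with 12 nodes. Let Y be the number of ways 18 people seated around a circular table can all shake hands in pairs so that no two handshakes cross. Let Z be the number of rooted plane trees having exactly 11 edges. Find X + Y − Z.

Rooted ordered (plane) trees on m nodes have m−1 edges and are counted by C_{m−1}; m = 12 gives C_11. So X = C_11 = 58786.
With 18 = 2·9 people, non-crossing handshake pairings are non-crossing perfect matchings on a circle, counted by C_9. So Y = C_9 = 4862.
Rooted ordered trees with n edges are counted by C_n; here n = 11. So Z = C_11 = 58786.
X + Y − Z = 58786 + 4862 − 58786 = 4862.

4862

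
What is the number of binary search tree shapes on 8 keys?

Binary trees (left/right distinguished) on n nodes are counted by C_n; here n = 8.
C_8 = C(16,8)/9 = 12870/9 = 1430.

1430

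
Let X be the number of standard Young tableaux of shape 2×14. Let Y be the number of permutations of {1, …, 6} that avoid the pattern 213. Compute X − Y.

2674308

By the hook-length formula (or a Dyck-path bijection), SYT of shape 2×14 number C_14. So X = C_14 = 2674440.
Permutations of [n] avoiding any single length-3 pattern are counted by C_n; here n = 6. So Y = C_6 = 132.
X − Y = 2674440 − 132 = 2674308.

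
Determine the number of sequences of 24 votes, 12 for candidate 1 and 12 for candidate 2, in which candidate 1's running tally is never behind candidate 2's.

Reading a vote for the leader as '(' and for the other as ')' turns such a sequence into a balanced string of 12 pairs, so the count is C_12.
C_12 = C(24,12)/13 = 2704156/13 = 208012.

208012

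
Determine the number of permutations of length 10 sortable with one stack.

16796

Stack-sortable permutations are exactly the 231-avoiding ones, counted by C_n; here n = 10.
C_10 = 16796.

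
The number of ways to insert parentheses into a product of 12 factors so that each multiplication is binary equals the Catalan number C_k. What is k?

Parenthesizations of m factors correspond to full binary trees with m leaves, counted by C_{m−1}; m = 12 gives C_11.

11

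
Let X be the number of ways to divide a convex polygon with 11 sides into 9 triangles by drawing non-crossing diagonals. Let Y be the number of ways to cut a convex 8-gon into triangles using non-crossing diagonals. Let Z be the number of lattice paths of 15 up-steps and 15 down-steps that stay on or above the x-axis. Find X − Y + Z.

9699575

A convex 11-gon is triangulated into 9 triangles, and the number of such triangulations is the Catalan number C_{11−2} = C_9. So X = C_9 = 4862.
Triangulations of a convex m-gon are counted by C_{m−2}; with m = 8 this is C_6. So Y = C_6 = 132.
Dyck paths of semilength n (length 2n) are counted by C_n; here n = 15. So Z = C_15 = 9694845.
X − Y + Z = 4862 − 132 + 9694845 = 9699575.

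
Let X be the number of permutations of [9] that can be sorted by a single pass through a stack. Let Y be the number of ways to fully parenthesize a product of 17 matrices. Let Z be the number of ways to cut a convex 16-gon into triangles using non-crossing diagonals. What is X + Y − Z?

By Knuth's characterisation, the stack-sortable permutations of length 9 are the 231-avoiders, numbering C_9. So X = C_9 = 4862.
Ways to associate a product of 17 factors correspond to binary trees on 17 leaves, so the count is C_16. So Y = C_16 = 35357670.
Triangulations of a convex m-gon are counted by C_{m−2}; with m = 16 this is C_14. So Z = C_14 = 2674440.
X + Y − Z = 4862 + 35357670 − 2674440 = 32688092.

32688092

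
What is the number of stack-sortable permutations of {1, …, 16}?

35357670

By Knuth's characterisation, the stack-sortable permutations of length 16 are the 231-avoiders, numbering C_16.
C_16 = C_15 · 2(2·15+1)/(15+2) = 9694845 · 62/17 = 35357670.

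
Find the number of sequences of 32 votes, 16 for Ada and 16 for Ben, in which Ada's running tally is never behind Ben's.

35357670

Ballot sequences with n votes each where one side never trails are Dyck words, counted by C_n; here n = 16.
C_16 = 35357670.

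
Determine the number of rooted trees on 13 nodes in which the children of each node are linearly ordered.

A rooted plane tree on 13 nodes has 12 edges, and such trees are counted by C_12.
C_12 = C(24,12)/13 = 2704156/13 = 208012.

208012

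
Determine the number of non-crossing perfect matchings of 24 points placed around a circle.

208012

Non-crossing perfect matchings of 2n points on a circle are counted by C_n; with 24 points, n = 12.
C_12 = C(24,12)/13 = 2704156/13 = 208012.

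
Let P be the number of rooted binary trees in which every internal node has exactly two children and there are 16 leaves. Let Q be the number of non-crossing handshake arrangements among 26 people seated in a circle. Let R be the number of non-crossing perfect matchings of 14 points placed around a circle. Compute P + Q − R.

10437316

Full binary trees with 16 leaves have 16−1 = 15 internal nodes, so there are C_15 of them. So P = C_15 = 9694845.
Non-crossing handshake pairings of 2n people are counted by C_n; 26 people gives n = 13. So Q = C_13 = 742900.
Pairing 14 circle points by 7 non-crossing chords gives C_7 matchings. So R = C_7 = 429.
P + Q − R = 9694845 + 742900 − 429 = 10437316.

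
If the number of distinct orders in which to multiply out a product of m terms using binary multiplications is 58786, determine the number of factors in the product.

Parenthesizations of m factors are counted by C_{m−1}. Since C_11 = 58786, the index is 11.
So the index is 11, and the number of factors is 11 + 1 = 12.

12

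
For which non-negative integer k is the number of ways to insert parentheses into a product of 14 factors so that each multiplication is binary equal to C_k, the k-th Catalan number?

13

Bracketing 14 factors into binary products is counted by C_{14−1} = C_13.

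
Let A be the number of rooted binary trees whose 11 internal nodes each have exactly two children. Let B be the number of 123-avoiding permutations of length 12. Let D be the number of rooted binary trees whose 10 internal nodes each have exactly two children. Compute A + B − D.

Full binary trees with n internal nodes are counted by C_n; here n = 11. So A = C_11 = 58786.
For any fixed pattern of length 3, the pattern-avoiding permutations of [12] number C_12. So B = C_12 = 208012.
Full binary trees with n internal nodes are counted by C_n; here n = 10. So D = C_10 = 16796.
A + B − D = 58786 + 208012 − 16796 = 250002.

250002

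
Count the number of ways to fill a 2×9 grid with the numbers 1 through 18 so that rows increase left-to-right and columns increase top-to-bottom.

4862

By the hook-length formula (or a Dyck-path bijection), SYT of shape 2×9 number C_9.
C_9 = C(18,9)/10 = 48620/10 = 4862.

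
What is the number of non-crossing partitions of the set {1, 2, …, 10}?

Non-crossing partitions of an n-element set are counted by C_n; here n = 10.
C_10 = C(20,10)/11 = 184756/11 = 16796.

16796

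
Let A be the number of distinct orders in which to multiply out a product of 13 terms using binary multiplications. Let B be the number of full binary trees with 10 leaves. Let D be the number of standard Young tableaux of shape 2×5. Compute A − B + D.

203192

Bracketing 13 factors into binary products is counted by C_{13−1} = C_12. So A = C_12 = 208012.
A full binary tree with L leaves has L−1 internal nodes and is counted by C_{L−1}; L = 10 gives C_9. So B = C_9 = 4862.
By the hook-length formula (or a Dyck-path bijection), SYT of shape 2×5 number C_5. So D = C_5 = 42.
A − B + D = 208012 − 4862 + 42 = 203192.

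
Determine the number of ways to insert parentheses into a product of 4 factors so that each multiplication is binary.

5

Parenthesizations of m factors correspond to full binary trees with m leaves, counted by C_{m−1}; m = 4 gives C_3.
C_3 = 5.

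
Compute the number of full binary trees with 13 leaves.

A full binary tree with L leaves has L−1 internal nodes and is counted by C_{L−1}; L = 13 gives C_12.
C_12 = C(24,12)/13 = 2704156/13 = 208012.

208012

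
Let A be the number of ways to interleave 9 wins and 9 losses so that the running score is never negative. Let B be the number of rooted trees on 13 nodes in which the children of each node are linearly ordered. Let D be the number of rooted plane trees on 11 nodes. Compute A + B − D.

Reading a vote for the leader as '(' and for the other as ')' turns such a sequence into a balanced string of 9 pairs, so the count is C_9. So A = C_9 = 4862.
A rooted plane tree on 13 nodes has 12 edges, and such trees are counted by C_12. So B = C_12 = 208012.
A rooted plane tree on 11 nodes has 10 edges, and such trees are counted by C_10. So D = C_10 = 16796.
A + B − D = 4862 + 208012 − 16796 = 196078.

196078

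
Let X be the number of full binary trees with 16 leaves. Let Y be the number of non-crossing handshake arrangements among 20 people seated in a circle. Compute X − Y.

Full binary trees with 16 leaves have 16−1 = 15 internal nodes, so there are C_15 of them. So X = C_15 = 9694845.
Non-crossing handshake pairings of 2n people are counted by C_n; 20 people gives n = 10. So Y = C_10 = 16796.
X − Y = 9694845 − 16796 = 9678049.

9678049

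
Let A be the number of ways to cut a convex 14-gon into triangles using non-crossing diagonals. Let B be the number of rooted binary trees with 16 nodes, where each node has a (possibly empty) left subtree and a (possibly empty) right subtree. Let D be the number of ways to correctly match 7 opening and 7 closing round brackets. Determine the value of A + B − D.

35565253

Triangulations of a convex m-gon are counted by C_{m−2}; with m = 14 this is C_12. So A = C_12 = 208012.
Rooted binary trees with 16 nodes (each child slot possibly empty) number C_16. So B = C_16 = 35357670.
A balanced arrangement of 7 bracket pairs is a Dyck word of semilength 7, so the count is C_7. So D = C_7 = 429.
A + B − D = 208012 + 35357670 − 429 = 35565253.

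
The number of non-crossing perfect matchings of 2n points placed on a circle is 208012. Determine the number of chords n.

Non-crossing pairings of 2n points on a circle are counted by C_n. Since C_12 = 208012, the index is 12.

12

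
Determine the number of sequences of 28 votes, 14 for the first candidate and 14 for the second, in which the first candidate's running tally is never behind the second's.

Reading a vote for the leader as '(' and for the other as ')' turns such a sequence into a balanced string of 14 pairs, so the count is C_14.
C_14 = C_13 · 2(2·13+1)/(13+2) = 742900 · 54/15 = 2674440.

2674440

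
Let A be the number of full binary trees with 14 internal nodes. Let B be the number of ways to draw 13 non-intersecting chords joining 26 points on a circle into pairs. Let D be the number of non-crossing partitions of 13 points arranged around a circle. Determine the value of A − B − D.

1188640

Full binary trees with n internal nodes are counted by C_n; here n = 14. So A = C_14 = 2674440.
Pairing 26 circle points by 13 non-crossing chords gives C_13 matchings. So B = C_13 = 742900.
Non-crossing partitions of an n-element set are counted by C_n; here n = 13. So D = C_13 = 742900.
A − B − D = 2674440 − 742900 − 742900 = 1188640.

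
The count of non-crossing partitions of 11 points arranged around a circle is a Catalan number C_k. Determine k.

The non-crossing partitions of [11] form a lattice of size C_11.

11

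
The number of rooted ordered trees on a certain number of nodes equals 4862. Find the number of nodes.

10

Rooted ordered trees on m nodes are counted by C_{m−1}. The Catalan number equal to 4862 is C_9.
So the index is 9, and the number of nodes is 9 + 1 = 10.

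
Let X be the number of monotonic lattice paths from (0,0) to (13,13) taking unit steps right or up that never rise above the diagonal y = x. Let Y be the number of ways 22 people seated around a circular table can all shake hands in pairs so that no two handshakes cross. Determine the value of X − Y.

Monotone paths in an n×n grid that stay weakly below the diagonal are counted by C_n; here n = 13. So X = C_13 = 742900.
Non-crossing handshake pairings of 2n people are counted by C_n; 22 people gives n = 11. So Y = C_11 = 58786.
X − Y = 742900 − 58786 = 684114.

684114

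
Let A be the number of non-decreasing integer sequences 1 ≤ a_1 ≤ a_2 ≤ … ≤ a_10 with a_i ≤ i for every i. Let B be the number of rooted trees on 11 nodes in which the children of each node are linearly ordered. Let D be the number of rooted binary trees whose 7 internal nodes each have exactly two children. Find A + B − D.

33163

Weakly increasing sequences with a_i ≤ i biject with Dyck paths of semilength 10, so there are C_10. So A = C_10 = 16796.
Rooted ordered (plane) trees on m nodes have m−1 edges and are counted by C_{m−1}; m = 11 gives C_10. So B = C_10 = 16796.
Full binary trees with n internal nodes are counted by C_n; here n = 7. So D = C_7 = 429.
A + B − D = 16796 + 16796 − 429 = 33163.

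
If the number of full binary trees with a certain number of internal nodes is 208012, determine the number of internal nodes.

12

Full binary trees with n internal nodes are counted by C_n, and C_12 = 208012.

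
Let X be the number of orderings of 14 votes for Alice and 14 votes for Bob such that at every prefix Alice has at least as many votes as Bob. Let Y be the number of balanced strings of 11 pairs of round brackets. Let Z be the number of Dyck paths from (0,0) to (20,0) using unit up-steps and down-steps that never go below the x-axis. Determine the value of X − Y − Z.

Reading a vote for the leader as '(' and for the other as ')' turns such a sequence into a balanced string of 14 pairs, so the count is C_14. So X = C_14 = 2674440.
A balanced arrangement of 11 bracket pairs is a Dyck word of semilength 11, so the count is C_11. So Y = C_11 = 58786.
Paths of 10 up- and 10 down-steps that never dip below the axis are Dyck paths; their count is C_10. So Z = C_10 = 16796.
X − Y − Z = 2674440 − 58786 − 16796 = 2598858.

2598858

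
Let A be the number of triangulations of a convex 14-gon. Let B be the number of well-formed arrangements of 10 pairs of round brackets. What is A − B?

A convex 14-gon is triangulated into 12 triangles, and the number of such triangulations is the Catalan number C_{14−2} = C_12. So A = C_12 = 208012.
Balanced strings of n pairs of brackets are counted by C_n; here n = 10. So B = C_10 = 16796.
A − B = 208012 − 16796 = 191216.

191216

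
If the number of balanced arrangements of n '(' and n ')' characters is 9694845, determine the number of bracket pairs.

15

Balanced strings of n bracket-pairs are counted by C_n, and C_15 = 9694845.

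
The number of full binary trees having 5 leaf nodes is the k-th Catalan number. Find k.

A full binary tree with L leaves has L−1 internal nodes and is counted by C_{L−1}; L = 5 gives C_4.

4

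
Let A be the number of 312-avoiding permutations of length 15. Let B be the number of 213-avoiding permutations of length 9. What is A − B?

9689983

For any fixed pattern of length 3, the pattern-avoiding permutations of [15] number C_15. So A = C_15 = 9694845.
For any fixed pattern of length 3, the pattern-avoiding permutations of [9] number C_9. So B = C_9 = 4862.
A − B = 9694845 − 4862 = 9689983.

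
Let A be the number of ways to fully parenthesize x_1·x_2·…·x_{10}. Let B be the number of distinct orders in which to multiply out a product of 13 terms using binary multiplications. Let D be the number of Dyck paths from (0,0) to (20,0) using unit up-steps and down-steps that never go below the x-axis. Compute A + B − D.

Parenthesizations of m factors correspond to full binary trees with m leaves, counted by C_{m−1}; m = 10 gives C_9. So A = C_9 = 4862.
Parenthesizations of m factors correspond to full binary trees with m leaves, counted by C_{m−1}; m = 13 gives C_12. So B = C_12 = 208012.
Paths of 10 up- and 10 down-steps that never dip below the axis are Dyck paths; their count is C_10. So D = C_10 = 16796.
A + B − D = 4862 + 208012 − 16796 = 196078.

196078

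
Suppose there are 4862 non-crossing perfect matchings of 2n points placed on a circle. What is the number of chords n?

9

Non-crossing pairings of 2n points on a circle are counted by C_n, and C_9 = 4862.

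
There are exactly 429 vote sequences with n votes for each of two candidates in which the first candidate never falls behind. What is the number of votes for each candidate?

Such ballot sequences with n votes each are counted by C_n; 429 = C_7.

7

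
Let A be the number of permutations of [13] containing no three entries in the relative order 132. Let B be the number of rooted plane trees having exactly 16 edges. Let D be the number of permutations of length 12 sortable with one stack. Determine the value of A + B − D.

For any fixed pattern of length 3, the pattern-avoiding permutations of [13] number C_13. So A = C_13 = 742900.
A rooted plane tree with 16 edges has 17 nodes, and the count is C_16. So B = C_16 = 35357670.
By Knuth's characterisation, the stack-sortable permutations of length 12 are the 231-avoiders, numbering C_12. So D = C_12 = 208012.
A + B − D = 742900 + 35357670 − 208012 = 35892558.

35892558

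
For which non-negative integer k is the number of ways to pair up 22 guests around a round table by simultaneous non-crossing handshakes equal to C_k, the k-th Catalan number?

11

Non-crossing handshake pairings of 2n people are counted by C_n; 22 people gives n = 11.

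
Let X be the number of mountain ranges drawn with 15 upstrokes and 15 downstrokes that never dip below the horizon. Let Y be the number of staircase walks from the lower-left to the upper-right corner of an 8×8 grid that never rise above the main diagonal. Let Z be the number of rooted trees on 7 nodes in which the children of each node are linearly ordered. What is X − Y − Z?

9693283

A Dyck path with 15 up-steps and 15 down-steps has semilength 15, so there are C_15 of them. So X = C_15 = 9694845.
Monotone paths in an n×n grid that stay weakly below the diagonal are counted by C_n; here n = 8. So Y = C_8 = 1430.
Rooted ordered (plane) trees on m nodes have m−1 edges and are counted by C_{m−1}; m = 7 gives C_6. So Z = C_6 = 132.
X − Y − Z = 9694845 − 1430 − 132 = 9693283.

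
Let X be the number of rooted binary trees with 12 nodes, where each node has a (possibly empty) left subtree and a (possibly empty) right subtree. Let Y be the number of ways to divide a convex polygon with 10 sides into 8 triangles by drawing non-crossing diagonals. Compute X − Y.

There are C_n binary search tree shapes on n keys; with n = 12 that is C_12. So X = C_12 = 208012.
A convex 10-gon is triangulated into 8 triangles, and the number of such triangulations is the Catalan number C_{10−2} = C_8. So Y = C_8 = 1430.
X − Y = 208012 − 1430 = 206582.

206582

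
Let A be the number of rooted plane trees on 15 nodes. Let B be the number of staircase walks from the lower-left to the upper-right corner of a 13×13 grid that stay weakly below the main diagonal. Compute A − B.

1931540

Rooted ordered (plane) trees on m nodes have m−1 edges and are counted by C_{m−1}; m = 15 gives C_14. So A = C_14 = 2674440.
Sub-diagonal monotone paths from (0,0) to (13,13) biject with Dyck paths of semilength 13, giving C_13. So B = C_13 = 742900.
A − B = 2674440 − 742900 = 1931540.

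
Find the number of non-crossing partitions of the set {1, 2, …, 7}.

The non-crossing partitions of [7] form a lattice of size C_7.
C_7 = C_6 · 2(2·6+1)/(6+2) = 132 · 26/8 = 429.

429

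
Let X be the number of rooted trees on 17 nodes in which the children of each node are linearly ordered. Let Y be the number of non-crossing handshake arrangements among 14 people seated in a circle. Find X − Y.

35357241

Rooted ordered (plane) trees on m nodes have m−1 edges and are counted by C_{m−1}; m = 17 gives C_16. So X = C_16 = 35357670.
With 14 = 2·7 people, non-crossing handshake pairings are non-crossing perfect matchings on a circle, counted by C_7. So Y = C_7 = 429.
X − Y = 35357670 − 429 = 35357241.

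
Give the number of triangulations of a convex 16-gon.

A convex 16-gon is triangulated into 14 triangles, and the number of such triangulations is the Catalan number C_{16−2} = C_14.
C_14 = C_13 · 2(2·13+1)/(13+2) = 742900 · 54/15 = 2674440.

2674440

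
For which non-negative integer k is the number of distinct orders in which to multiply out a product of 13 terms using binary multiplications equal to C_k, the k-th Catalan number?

12

Bracketing 13 factors into binary products is counted by C_{13−1} = C_12.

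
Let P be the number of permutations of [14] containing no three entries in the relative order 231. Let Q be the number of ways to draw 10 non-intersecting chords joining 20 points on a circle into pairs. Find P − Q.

Permutations of [n] avoiding any single length-3 pattern are counted by C_n; here n = 14. So P = C_14 = 2674440.
Pairing 20 circle points by 10 non-crossing chords gives C_10 matchings. So Q = C_10 = 16796.
P − Q = 2674440 − 16796 = 2657644.

2657644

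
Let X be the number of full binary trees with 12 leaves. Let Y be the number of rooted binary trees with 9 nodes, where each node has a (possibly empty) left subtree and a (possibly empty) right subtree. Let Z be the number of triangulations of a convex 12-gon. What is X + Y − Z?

A full binary tree with L leaves has L−1 internal nodes and is counted by C_{L−1}; L = 12 gives C_11. So X = C_11 = 58786.
Binary trees (left/right distinguished) on n nodes are counted by C_n; here n = 9. So Y = C_9 = 4862.
Triangulations of a convex m-gon are counted by C_{m−2}; with m = 12 this is C_10. So Z = C_10 = 16796.
X + Y − Z = 58786 + 4862 − 16796 = 46852.

46852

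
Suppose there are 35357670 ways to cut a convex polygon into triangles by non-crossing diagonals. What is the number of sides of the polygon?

18

Triangulations of a convex m-gon are counted by C_{m−2}. Since C_16 = 35357670, the index is 16.
So m − 2 = 16, giving m = 18 sides.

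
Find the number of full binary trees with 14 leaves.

A full binary tree with L leaves has L−1 internal nodes and is counted by C_{L−1}; L = 14 gives C_13.
C_13 = C(26,13)/14 = 10400600/14 = 742900.

742900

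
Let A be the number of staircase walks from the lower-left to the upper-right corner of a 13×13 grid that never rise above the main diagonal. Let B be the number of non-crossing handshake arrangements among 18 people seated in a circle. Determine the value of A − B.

Monotone paths in an n×n grid that stay weakly below the diagonal are counted by C_n; here n = 13. So A = C_13 = 742900.
Non-crossing handshake pairings of 2n people are counted by C_n; 18 people gives n = 9. So B = C_9 = 4862.
A − B = 742900 − 4862 = 738038.

738038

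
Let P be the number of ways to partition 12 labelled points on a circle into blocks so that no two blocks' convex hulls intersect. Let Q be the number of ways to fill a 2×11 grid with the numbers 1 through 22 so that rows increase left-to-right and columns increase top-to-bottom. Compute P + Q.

266798

Non-crossing partitions of an n-element set are counted by C_n; here n = 12. So P = C_12 = 208012.
Standard Young tableaux of shape 2×n are counted by C_n; here n = 11. So Q = C_11 = 58786.
P + Q = 208012 + 58786 = 266798.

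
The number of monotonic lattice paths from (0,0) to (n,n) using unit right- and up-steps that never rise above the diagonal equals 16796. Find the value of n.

Such diagonal-avoiding paths in an n×n grid are counted by C_n. Since C_10 = 16796, the index is 10.

10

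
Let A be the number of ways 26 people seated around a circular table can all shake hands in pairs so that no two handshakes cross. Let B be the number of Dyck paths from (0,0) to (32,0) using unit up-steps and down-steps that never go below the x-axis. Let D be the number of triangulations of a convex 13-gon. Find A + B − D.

36041784

Non-crossing handshake pairings of 2n people are counted by C_n; 26 people gives n = 13. So A = C_13 = 742900.
A Dyck path with 16 up-steps and 16 down-steps has semilength 16, so there are C_16 of them. So B = C_16 = 35357670.
The number of triangulations of a 13-gon is the Catalan number C_11 (index = sides − 2). So D = C_11 = 58786.
A + B − D = 742900 + 35357670 − 58786 = 36041784.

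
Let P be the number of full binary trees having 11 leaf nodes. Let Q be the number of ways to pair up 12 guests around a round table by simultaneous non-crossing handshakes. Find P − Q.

16664

Full binary trees with 11 leaves have 11−1 = 10 internal nodes, so there are C_10 of them. So P = C_10 = 16796.
Non-crossing handshake pairings of 2n people are counted by C_n; 12 people gives n = 6. So Q = C_6 = 132.
P − Q = 16796 − 132 = 16664.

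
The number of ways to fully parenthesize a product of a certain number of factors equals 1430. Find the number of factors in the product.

9

Parenthesizations of m factors are counted by C_{m−1}. The Catalan number equal to 1430 is C_8.
So the index is 8, and the number of factors is 8 + 1 = 9.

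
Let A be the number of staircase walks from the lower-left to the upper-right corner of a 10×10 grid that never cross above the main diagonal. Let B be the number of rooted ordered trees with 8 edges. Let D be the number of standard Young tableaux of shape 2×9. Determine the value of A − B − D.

Monotone paths in an n×n grid that stay weakly below the diagonal are counted by C_n; here n = 10. So A = C_10 = 16796.
A rooted plane tree with 8 edges has 9 nodes, and the count is C_8. So B = C_8 = 1430.
By the hook-length formula (or a Dyck-path bijection), SYT of shape 2×9 number C_9. So D = C_9 = 4862.
A − B − D = 16796 − 1430 − 4862 = 10504.

10504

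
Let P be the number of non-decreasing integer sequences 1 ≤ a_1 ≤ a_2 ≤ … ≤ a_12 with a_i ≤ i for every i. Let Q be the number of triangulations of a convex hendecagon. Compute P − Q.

Weakly increasing sequences with a_i ≤ i biject with Dyck paths of semilength 12, so there are C_12. So P = C_12 = 208012.
The number of triangulations of an 11-gon is the Catalan number C_9 (index = sides − 2). So Q = C_9 = 4862.
P − Q = 208012 − 4862 = 203150.

203150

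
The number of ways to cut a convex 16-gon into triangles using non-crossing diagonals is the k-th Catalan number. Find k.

14

A convex 16-gon is triangulated into 14 triangles, and the number of such triangulations is the Catalan number C_{16−2} = C_14.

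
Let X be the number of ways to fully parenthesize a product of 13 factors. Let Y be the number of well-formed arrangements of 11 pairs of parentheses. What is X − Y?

149226

Bracketing 13 factors into binary products is counted by C_{13−1} = C_12. So X = C_12 = 208012.
A balanced arrangement of 11 bracket pairs is a Dyck word of semilength 11, so the count is C_11. So Y = C_11 = 58786.
X − Y = 208012 − 58786 = 149226.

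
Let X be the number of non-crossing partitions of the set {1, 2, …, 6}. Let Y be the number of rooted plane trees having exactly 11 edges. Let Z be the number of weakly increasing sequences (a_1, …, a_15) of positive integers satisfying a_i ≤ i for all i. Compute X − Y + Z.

9636191

Non-crossing partitions of an n-element set are counted by C_n; here n = 6. So X = C_6 = 132.
A rooted plane tree with 11 edges has 12 nodes, and the count is C_11. So Y = C_11 = 58786.
Weakly increasing sequences with a_i ≤ i biject with Dyck paths of semilength 15, so there are C_15. So Z = C_15 = 9694845.
X − Y + Z = 132 − 58786 + 9694845 = 9636191.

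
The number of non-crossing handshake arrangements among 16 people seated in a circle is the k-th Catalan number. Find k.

With 16 = 2·8 people, non-crossing handshake pairings are non-crossing perfect matchings on a circle, counted by C_8.

8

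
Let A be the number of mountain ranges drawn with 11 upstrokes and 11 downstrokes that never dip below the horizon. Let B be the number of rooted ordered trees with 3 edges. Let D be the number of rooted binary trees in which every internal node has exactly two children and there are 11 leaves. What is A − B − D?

41985

Paths of 11 up- and 11 down-steps that never dip below the axis are Dyck paths; their count is C_11. So A = C_11 = 58786.
Rooted ordered trees with n edges are counted by C_n; here n = 3. So B = C_3 = 5.
Full binary trees with 11 leaves have 11−1 = 10 internal nodes, so there are C_10 of them. So D = C_10 = 16796.
A − B − D = 58786 − 5 − 16796 = 41985.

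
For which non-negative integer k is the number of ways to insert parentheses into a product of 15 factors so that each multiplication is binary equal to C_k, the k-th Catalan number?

14

Parenthesizations of m factors correspond to full binary trees with m leaves, counted by C_{m−1}; m = 15 gives C_14.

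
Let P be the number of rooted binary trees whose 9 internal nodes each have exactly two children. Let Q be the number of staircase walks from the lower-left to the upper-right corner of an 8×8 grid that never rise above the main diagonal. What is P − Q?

Full binary trees with n internal nodes are counted by C_n; here n = 9. So P = C_9 = 4862.
Monotone paths in an n×n grid that stay weakly below the diagonal are counted by C_n; here n = 8. So Q = C_8 = 1430.
P − Q = 4862 − 1430 = 3432.

3432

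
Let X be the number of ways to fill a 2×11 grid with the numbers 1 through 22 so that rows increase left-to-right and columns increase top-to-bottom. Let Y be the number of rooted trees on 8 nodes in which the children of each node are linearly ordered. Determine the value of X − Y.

By the hook-length formula (or a Dyck-path bijection), SYT of shape 2×11 number C_11. So X = C_11 = 58786.
A rooted plane tree on 8 nodes has 7 edges, and such trees are counted by C_7. So Y = C_7 = 429.
X − Y = 58786 − 429 = 58357.

58357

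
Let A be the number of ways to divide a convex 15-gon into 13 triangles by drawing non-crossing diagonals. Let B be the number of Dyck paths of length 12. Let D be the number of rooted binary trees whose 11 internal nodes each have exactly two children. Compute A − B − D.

683982

A convex 15-gon is triangulated into 13 triangles, and the number of such triangulations is the Catalan number C_{15−2} = C_13. So A = C_13 = 742900.
A Dyck path with 6 up-steps and 6 down-steps has semilength 6, so there are C_6 of them. So B = C_6 = 132.
The number of full binary trees on 11 internal nodes is the Catalan number C_11. So D = C_11 = 58786.
A − B − D = 742900 − 132 − 58786 = 683982.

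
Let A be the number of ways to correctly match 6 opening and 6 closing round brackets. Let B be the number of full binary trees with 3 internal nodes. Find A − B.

127

Balanced strings of n pairs of brackets are counted by C_n; here n = 6. So A = C_6 = 132.
Full binary trees with n internal nodes are counted by C_n; here n = 3. So B = C_3 = 5.
A − B = 132 − 5 = 127.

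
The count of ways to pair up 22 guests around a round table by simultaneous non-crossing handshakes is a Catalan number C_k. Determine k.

With 22 = 2·11 people, non-crossing handshake pairings are non-crossing perfect matchings on a circle, counted by C_11.

11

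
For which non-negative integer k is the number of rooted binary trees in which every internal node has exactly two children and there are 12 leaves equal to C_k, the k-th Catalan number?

11

A full binary tree with L leaves has L−1 internal nodes and is counted by C_{L−1}; L = 12 gives C_11.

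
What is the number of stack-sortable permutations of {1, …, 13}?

Stack-sortable permutations are exactly the 231-avoiding ones, counted by C_n; here n = 13.
C_13 = C(26,13)/14 = 10400600/14 = 742900.

742900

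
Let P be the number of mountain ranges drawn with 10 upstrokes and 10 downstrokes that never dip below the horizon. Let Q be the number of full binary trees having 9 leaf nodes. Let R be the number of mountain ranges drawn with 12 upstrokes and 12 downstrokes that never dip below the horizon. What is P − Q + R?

A Dyck path with 10 up-steps and 10 down-steps has semilength 10, so there are C_10 of them. So P = C_10 = 16796.
Full binary trees with 9 leaves have 9−1 = 8 internal nodes, so there are C_8 of them. So Q = C_8 = 1430.
Dyck paths of semilength n (length 2n) are counted by C_n; here n = 12. So R = C_12 = 208012.
P − Q + R = 16796 − 1430 + 208012 = 223378.

223378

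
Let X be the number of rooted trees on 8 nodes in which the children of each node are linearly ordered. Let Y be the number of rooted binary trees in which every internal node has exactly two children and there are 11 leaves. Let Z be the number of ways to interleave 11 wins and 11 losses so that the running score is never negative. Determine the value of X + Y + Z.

76011

A rooted plane tree on 8 nodes has 7 edges, and such trees are counted by C_7. So X = C_7 = 429.
Full binary trees with 11 leaves have 11−1 = 10 internal nodes, so there are C_10 of them. So Y = C_10 = 16796.
Ballot sequences with n votes each where one side never trails are Dyck words, counted by C_n; here n = 11. So Z = C_11 = 58786.
X + Y + Z = 429 + 16796 + 58786 = 76011.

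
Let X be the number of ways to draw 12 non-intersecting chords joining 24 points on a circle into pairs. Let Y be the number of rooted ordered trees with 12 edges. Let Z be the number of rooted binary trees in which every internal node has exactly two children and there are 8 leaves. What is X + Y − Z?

415595

Non-crossing perfect matchings of 2n points on a circle are counted by C_n; with 24 points, n = 12. So X = C_12 = 208012.
A rooted plane tree with 12 edges has 13 nodes, and the count is C_12. So Y = C_12 = 208012.
A full binary tree with L leaves has L−1 internal nodes and is counted by C_{L−1}; L = 8 gives C_7. So Z = C_7 = 429.
X + Y − Z = 208012 + 208012 − 429 = 415595.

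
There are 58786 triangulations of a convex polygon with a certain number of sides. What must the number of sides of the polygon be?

Triangulations of a convex m-gon are counted by C_{m−2}; 58786 = C_11.
So m − 2 = 11, giving m = 13 sides.

13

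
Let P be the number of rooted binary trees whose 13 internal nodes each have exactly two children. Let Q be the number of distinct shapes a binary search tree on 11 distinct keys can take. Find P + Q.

The number of full binary trees on 13 internal nodes is the Catalan number C_13. So P = C_13 = 742900.
Rooted binary trees with 11 nodes (each child slot possibly empty) number C_11. So Q = C_11 = 58786.
P + Q = 742900 + 58786 = 801686.

801686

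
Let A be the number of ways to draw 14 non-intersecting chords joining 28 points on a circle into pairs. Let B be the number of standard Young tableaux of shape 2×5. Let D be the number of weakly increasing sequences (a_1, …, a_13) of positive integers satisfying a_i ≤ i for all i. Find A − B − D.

Non-crossing perfect matchings of 2n points on a circle are counted by C_n; with 28 points, n = 14. So A = C_14 = 2674440.
By the hook-length formula (or a Dyck-path bijection), SYT of shape 2×5 number C_5. So B = C_5 = 42.
Such sub-staircase sequences of length n are counted by C_n; here n = 13. So D = C_13 = 742900.
A − B − D = 2674440 − 42 − 742900 = 1931498.

1931498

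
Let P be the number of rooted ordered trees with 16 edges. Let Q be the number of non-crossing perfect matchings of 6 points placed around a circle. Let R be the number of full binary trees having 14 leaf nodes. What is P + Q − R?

34614775

A rooted plane tree with 16 edges has 17 nodes, and the count is C_16. So P = C_16 = 35357670.
Non-crossing perfect matchings of 2n points on a circle are counted by C_n; with 6 points, n = 3. So Q = C_3 = 5.
Full binary trees with 14 leaves have 14−1 = 13 internal nodes, so there are C_13 of them. So R = C_13 = 742900.
P + Q − R = 35357670 + 5 − 742900 = 34614775.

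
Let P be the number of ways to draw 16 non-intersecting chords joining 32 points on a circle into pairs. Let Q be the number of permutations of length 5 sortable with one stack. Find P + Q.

Pairing 32 circle points by 16 non-crossing chords gives C_16 matchings. So P = C_16 = 35357670.
By Knuth's characterisation, the stack-sortable permutations of length 5 are the 231-avoiders, numbering C_5. So Q = C_5 = 42.
P + Q = 35357670 + 42 = 35357712.

35357712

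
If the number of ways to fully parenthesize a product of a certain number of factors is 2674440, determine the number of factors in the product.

Parenthesizations of m factors are counted by C_{m−1}. The Catalan number equal to 2674440 is C_14.
So the index is 14, and the number of factors is 14 + 1 = 15.

15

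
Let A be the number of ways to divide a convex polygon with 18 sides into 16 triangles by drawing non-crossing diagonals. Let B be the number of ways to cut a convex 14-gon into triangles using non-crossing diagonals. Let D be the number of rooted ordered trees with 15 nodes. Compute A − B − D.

Triangulations of a convex m-gon are counted by C_{m−2}; with m = 18 this is C_16. So A = C_16 = 35357670.
The number of triangulations of a 14-gon is the Catalan number C_12 (index = sides − 2). So B = C_12 = 208012.
A rooted plane tree on 15 nodes has 14 edges, and such trees are counted by C_14. So D = C_14 = 2674440.
A − B − D = 35357670 − 208012 − 2674440 = 32475218.

32475218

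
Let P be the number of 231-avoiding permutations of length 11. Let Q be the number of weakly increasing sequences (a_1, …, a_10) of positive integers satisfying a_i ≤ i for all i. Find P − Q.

For any fixed pattern of length 3, the pattern-avoiding permutations of [11] number C_11. So P = C_11 = 58786.
Such sub-staircase sequences of length n are counted by C_n; here n = 10. So Q = C_10 = 16796.
P − Q = 58786 − 16796 = 41990.

41990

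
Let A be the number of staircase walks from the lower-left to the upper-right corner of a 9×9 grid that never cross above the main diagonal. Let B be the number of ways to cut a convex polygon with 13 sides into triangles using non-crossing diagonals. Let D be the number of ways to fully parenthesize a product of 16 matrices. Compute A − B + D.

9640921

Sub-diagonal monotone paths from (0,0) to (9,9) biject with Dyck paths of semilength 9, giving C_9. So A = C_9 = 4862.
Triangulations of a convex m-gon are counted by C_{m−2}; with m = 13 this is C_11. So B = C_11 = 58786.
Ways to associate a product of 16 factors correspond to binary trees on 16 leaves, so the count is C_15. So D = C_15 = 9694845.
A − B + D = 4862 − 58786 + 9694845 = 9640921.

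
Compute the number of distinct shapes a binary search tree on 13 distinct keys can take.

742900

There are C_n binary search tree shapes on n keys; with n = 13 that is C_13.
C_13 = C(26,13)/14 = 10400600/14 = 742900.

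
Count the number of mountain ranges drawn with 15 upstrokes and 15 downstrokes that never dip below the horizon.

9694845

Dyck paths of semilength n (length 2n) are counted by C_n; here n = 15.
C_15 = 9694845.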